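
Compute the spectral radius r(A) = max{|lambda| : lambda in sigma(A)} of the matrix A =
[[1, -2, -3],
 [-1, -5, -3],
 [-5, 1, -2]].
r(A) ≈ 6.0393

The eigenvalues of A are the roots of its characteristic polynomial. With M = A (coefficients from the trace, the sum of principal 2x2 minors, and det A):
  p(λ) = det(λ I - M) = λ^3 + 6λ^2 - 11λ - 65.
No integer candidate from the rational root theorem (±divisors of 65) is a root, so the roots are irrational. The cubic discriminant is Δ = 28985 > 0, so there are three distinct real roots. p(-7) = -37 and p(-6) = 1 have opposite signs, so a root lies in (-7, -6); Newton's method refines it to λ ≈ -6.0393. p(-4) = 11 and p(-3) = -5 have opposite signs, so a root lies in (-4, -3); Newton's method refines it to λ ≈ -3.2611. p(3) = -17 and p(4) = 51 have opposite signs, so a root lies in (3, 4); Newton's method refines it to λ ≈ 3.3004. Check (Vieta): the three roots sum to -6, matching tr M = -6.
Thus the eigenvalues (to 4 decimals) are -6.0393 (modulus 6.0393); -3.2611 (modulus 3.2611); 3.3004 (modulus 3.3004). The spectral radius is the largest modulus: r(A) ≈ 6.0393. (Cross-check: r(A) ≤ ||A||_2 ≈ 6.8332; equality holds whenever A is normal, though it can also hold for some non-normal A.)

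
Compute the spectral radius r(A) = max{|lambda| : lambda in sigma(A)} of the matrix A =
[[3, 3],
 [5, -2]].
r(A) = (1 + sqrt(85))/2 ≈ 5.1098

The eigenvalues of A are the roots of its characteristic polynomial. With M = A (coefficients from the trace and determinant):
  p(λ) = det(λ I - M) = λ^2 - λ - 21.
For λ^2 - λ - 21 the discriminant is 85. It is nonnegative but not a perfect square, so the roots are real and irrational: λ = (1 ± sqrt(85))/2 ≈ 5.1098, -4.1098.
Thus the eigenvalues (to 4 decimals) are 5.1098 (modulus 5.1098); -4.1098 (modulus 4.1098). The spectral radius is the largest modulus: r(A) = (1 + sqrt(85))/2 ≈ 5.1098. (Cross-check: r(A) ≤ ||A||_2 ≈ 5.835; equality holds whenever A is normal, though it can also hold for some non-normal A.)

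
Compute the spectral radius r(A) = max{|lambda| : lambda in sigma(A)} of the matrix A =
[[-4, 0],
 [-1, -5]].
r(A) = 5

The eigenvalues of A are the roots of its characteristic polynomial. With M = A (coefficients from the trace and determinant):
  p(λ) = det(λ I - M) = λ^2 + 9λ + 20.
For λ^2 + 9λ + 20 the discriminant is 1. It is a perfect square (1^2), so the roots are rational: λ = (-9 ± 1)/2 = -4, -5.
Thus the eigenvalues (to 4 decimals) are -4 (modulus 4); -5 (modulus 5). The spectral radius is the largest modulus: r(A) = 5. (Cross-check: r(A) ≤ ||A||_2 ≈ 5.2348; equality holds whenever A is normal, though it can also hold for some non-normal A.)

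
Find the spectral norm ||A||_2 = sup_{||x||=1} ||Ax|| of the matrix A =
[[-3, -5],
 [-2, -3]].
||A||_2 = sqrt((47 + sqrt(2205))/2) ≈ 6.8541 (= sqrt(largest eigenvalue of A^T A))

||A||_2 = sigma_max(A) = sqrt(lambda_max(A^T A)). Form the symmetric matrix M = A^T A =
[[13, 21],
 [21, 34]].
Its characteristic polynomial (trace, determinant of M give the coefficients) is
  p(λ) = det(λ I - M) = λ^2 - 47λ + 1.
For λ^2 - 47λ + 1 the discriminant is 2205. It is nonnegative but not a perfect square, so the roots are real and irrational: λ = (47 ± sqrt(2205))/2 ≈ 46.9787, 0.0213.
So the eigenvalues of A^T A are ≈ 0.0213, 46.9787 (all ≥ 0, as they must be for A^T A). The largest is λ_max = (47 + sqrt(2205))/2 ≈ 46.9787, hence ||A||_2 = sqrt(λ_max) = sqrt((47 + sqrt(2205))/2) ≈ 6.8541.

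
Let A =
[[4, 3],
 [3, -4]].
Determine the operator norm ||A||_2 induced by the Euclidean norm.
||A||_2 = 5 (= sqrt(largest eigenvalue of A^T A))

||A||_2 = sigma_max(A) = sqrt(lambda_max(A^T A)). Form the symmetric matrix M = A^T A =
[[25, 0],
 [0, 25]].
Its characteristic polynomial (trace, determinant of M give the coefficients) is
  p(λ) = det(λ I - M) = λ^2 - 50λ + 625.
For λ^2 - 50λ + 625 the discriminant is 0. It is a perfect square (0^2), so the roots are rational: λ = (50 ± 0)/2 = 25, 25.
So the eigenvalues of A^T A are ≈ 25, 25 (all ≥ 0, as they must be for A^T A). The largest is λ_max = 25, hence ||A||_2 = sqrt(λ_max) = 5.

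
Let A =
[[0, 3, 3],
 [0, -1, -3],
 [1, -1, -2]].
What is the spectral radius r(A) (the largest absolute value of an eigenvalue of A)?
r(A) ≈ 4.267

The eigenvalues of A are the roots of its characteristic polynomial. With M = A (coefficients from the trace, the sum of principal 2x2 minors, and det A):
  p(λ) = det(λ I - M) = λ^3 + 3λ^2 - 4λ + 6.
No integer candidate from the rational root theorem (±divisors of 6) is a root, so the roots are irrational. The cubic discriminant is Δ = -2516 < 0, so there is one real root and a complex-conjugate pair. p(-5) = -24 and p(-4) = 6 have opposite signs, so a root lies in (-5, -4); Newton's method refines it to λ ≈ -4.267. Dividing out (λ - (-4.267)) leaves approximately λ^2 - 1.267λ + 1.4061. For λ^2 - 1.267λ + 1.4061 the discriminant is -4.0194. It is negative, so the remaining roots are the complex-conjugate pair λ ≈ 0.6335 ± 1.0024i. Their product equals the constant term, so |λ|^2 ≈ 1.4061 and |λ| ≈ 1.1858.
Thus the eigenvalues (to 4 decimals) are -4.267 (modulus 4.267); 0.6335 ± 1.0024i (modulus 1.1858). The spectral radius is the largest modulus: r(A) ≈ 4.267. (Cross-check: r(A) ≤ ||A||_2 ≈ 5.6304; equality holds whenever A is normal, though it can also hold for some non-normal A.)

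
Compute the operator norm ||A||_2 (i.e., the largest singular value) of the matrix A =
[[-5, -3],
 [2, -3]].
||A||_2 = sqrt((47 + sqrt(445))/2) ≈ 5.835 (= sqrt(largest eigenvalue of A^T A))

||A||_2 = sigma_max(A) = sqrt(lambda_max(A^T A)). Form the symmetric matrix M = A^T A =
[[29, 9],
 [9, 18]].
Its characteristic polynomial (trace, determinant of M give the coefficients) is
  p(λ) = det(λ I - M) = λ^2 - 47λ + 441.
For λ^2 - 47λ + 441 the discriminant is 445. It is nonnegative but not a perfect square, so the roots are real and irrational: λ = (47 ± sqrt(445))/2 ≈ 34.0475, 12.9525.
So the eigenvalues of A^T A are ≈ 12.9525, 34.0475 (all ≥ 0, as they must be for A^T A). The largest is λ_max = (47 + sqrt(445))/2 ≈ 34.0475, hence ||A||_2 = sqrt(λ_max) = sqrt((47 + sqrt(445))/2) ≈ 5.835.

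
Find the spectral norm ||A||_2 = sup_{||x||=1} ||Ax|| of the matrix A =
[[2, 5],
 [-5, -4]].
||A||_2 = sqrt((70 + sqrt(3744))/2) ≈ 8.099 (= sqrt(largest eigenvalue of A^T A))

||A||_2 = sigma_max(A) = sqrt(lambda_max(A^T A)). Form the symmetric matrix M = A^T A =
[[29, 30],
 [30, 41]].
Its characteristic polynomial (trace, determinant of M give the coefficients) is
  p(λ) = det(λ I - M) = λ^2 - 70λ + 289.
For λ^2 - 70λ + 289 the discriminant is 3744. It is nonnegative but not a perfect square, so the roots are real and irrational: λ = (70 ± sqrt(3744))/2 ≈ 65.5941, 4.4059.
So the eigenvalues of A^T A are ≈ 4.4059, 65.5941 (all ≥ 0, as they must be for A^T A). The largest is λ_max = (70 + sqrt(3744))/2 ≈ 65.5941, hence ||A||_2 = sqrt(λ_max) = sqrt((70 + sqrt(3744))/2) ≈ 8.099.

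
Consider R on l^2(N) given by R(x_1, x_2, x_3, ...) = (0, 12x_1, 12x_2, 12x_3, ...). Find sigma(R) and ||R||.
sigma(R) = closed disk {z in C : |z| ≤ 12}; ||R|| = 12

Note R = 12·U where U is the unit right shift (U x)_k = x_{k-1} (with x_0 := 0); so ||R|| = 12||U|| and sigma(R) = 12·sigma(U). ||R x||^2 = sum_{k≥1} |12x_k|^2 = 144||x||^2, so ||R|| = 12 and sigma(R) ⊂ {|z| ≤ 12}. For any |lambda| < 12, the equation (R - lambda I) x = 0 forces x_1 = 0, then 12x_k = lambda x_{k+1} ⇒ x = 0, so R has no eigenvalues. But (R - lambda I) is not surjective for |lambda| < 12: solving (R - lambda I) x = e_1 would require x_n proportional to (lambda/12)^(-n), which is not in l^2. So every |lambda| < 12 lies in the residual spectrum. The boundary |lambda| = 12 is in the approximate point spectrum (the spectrum is closed). Hence sigma(R) is the closed disk of radius 12.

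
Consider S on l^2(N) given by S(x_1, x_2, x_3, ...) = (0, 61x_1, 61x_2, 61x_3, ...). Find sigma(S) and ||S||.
sigma(S) = closed disk {z in C : |z| ≤ 61}; ||S|| = 61

Note S = 61·U where U is the unit right shift (U x)_k = x_{k-1} (with x_0 := 0); so ||S|| = 61||U|| and sigma(S) = 61·sigma(U). ||S x||^2 = sum_{k≥1} |61x_k|^2 = 3721||x||^2, so ||S|| = 61 and sigma(S) ⊂ {|z| ≤ 61}. For any |lambda| < 61, the equation (S - lambda I) x = 0 forces x_1 = 0, then 61x_k = lambda x_{k+1} ⇒ x = 0, so S has no eigenvalues. But (S - lambda I) is not surjective for |lambda| < 61: solving (S - lambda I) x = e_1 would require x_n proportional to (lambda/61)^(-n), which is not in l^2. So every |lambda| < 61 lies in the residual spectrum. The boundary |lambda| = 61 is in the approximate point spectrum (the spectrum is closed). Hence sigma(S) is the closed disk of radius 61.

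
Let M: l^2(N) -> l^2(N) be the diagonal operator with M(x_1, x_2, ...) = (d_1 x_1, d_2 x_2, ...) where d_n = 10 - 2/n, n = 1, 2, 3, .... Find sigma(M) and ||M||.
sigma(M) = {10 - 2/n : n ≥ 1} ∪ {10}; ||M|| = 10

A bounded diagonal operator on l^2 with diagonal entries d_n has spectrum equal to the closure of {d_n : n ≥ 1}: every d_n is an eigenvalue (with eigenvector e_n), so {d_n} ⊂ sigma(M); the spectrum is closed, so its closure is too; and for lambda not in the closure, (M - lambda I) has bounded inverse (the diagonal entries 1/(d_n - lambda) are bounded). For our sequence d_n = 10 - 2/n, n = 1, 2, 3, ...:
  - {d_n} = {10 - 2/n : n ≥ 1}; the only limit point is 10
  - closure = {10 - 2/n : n ≥ 1} ∪ {10}
For the norm: a diagonal operator has ||M|| = sup_n |d_n|. Here d_n = 10 - 2/n increases monotonically from d_1 = 8 toward 10, with all terms in [8, 10); so sup_n |d_n| = 10 (the supremum is the limit, not attained). So ||M|| = 10.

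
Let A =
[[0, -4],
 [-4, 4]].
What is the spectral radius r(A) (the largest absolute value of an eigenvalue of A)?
r(A) = (4 + sqrt(80))/2 ≈ 6.4721

The eigenvalues of A are the roots of its characteristic polynomial. With M = A (coefficients from the trace and determinant):
  p(λ) = det(λ I - M) = λ^2 - 4λ - 16.
For λ^2 - 4λ - 16 the discriminant is 80. It is nonnegative but not a perfect square, so the roots are real and irrational: λ = (4 ± sqrt(80))/2 ≈ 6.4721, -2.4721.
Thus the eigenvalues (to 4 decimals) are 6.4721 (modulus 6.4721); -2.4721 (modulus 2.4721). The spectral radius is the largest modulus: r(A) = (4 + sqrt(80))/2 ≈ 6.4721. (Cross-check: r(A) ≤ ||A||_2 ≈ 6.4721; equality holds whenever A is normal, though it can also hold for some non-normal A.)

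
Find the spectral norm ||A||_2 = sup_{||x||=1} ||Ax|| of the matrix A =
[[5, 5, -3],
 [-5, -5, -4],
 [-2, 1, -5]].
||A||_2 ≈ 10.1375 (= sqrt(largest eigenvalue of A^T A))

||A||_2 = sigma_max(A) = sqrt(lambda_max(A^T A)). Form the symmetric matrix M = A^T A =
[[54, 48, 15],
 [48, 51, 0],
 [15, 0, 50]].
Its characteristic polynomial (trace, sum of principal 2x2 minors, determinant of M give the coefficients) is
  p(λ) = det(λ I - M) = λ^3 - 155λ^2 + 5475λ - 11025.
No integer candidate from the rational root theorem (±divisors of 11025) is a root, so the roots are irrational. The cubic discriminant is Δ = 64603080000 > 0, so there are three distinct real roots. p(2) = -687 and p(3) = 4032 have opposite signs, so a root lies in (2, 3); Newton's method refines it to λ ≈ 2.1418. p(50) = 225 and p(51) = -2304 have opposite signs, so a root lies in (50, 51); Newton's method refines it to λ ≈ 50.0891. p(102) = -3987 and p(103) = 1232 have opposite signs, so a root lies in (102, 103); Newton's method refines it to λ ≈ 102.7691. Check (Vieta): the three roots sum to 155, matching tr M = 155.
So the eigenvalues of A^T A are ≈ 2.1418, 50.0891, 102.7691 (all ≥ 0, as they must be for A^T A). The largest is λ_max ≈ 102.7691, hence ||A||_2 = sqrt(λ_max) ≈ 10.1375.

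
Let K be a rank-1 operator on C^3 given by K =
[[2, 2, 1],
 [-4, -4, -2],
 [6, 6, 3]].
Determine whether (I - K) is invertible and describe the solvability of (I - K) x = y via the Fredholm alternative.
(I - K) is singular (det(I - K) = 0, i.e. 1 ∈ sigma(K)). (I - K) x = y is solvable iff y ⊥ ker((I - K)^*) = span{(2, 2, 1)}, i.e. iff 2y_1 + 2y_2 + y_3 = 0. When solvable, the solutions are x = y + c·(1, -2, 3), c arbitrary (ker(I - K) = span{(1, -2, 3)}, dimension 1).

K has rank 1, so it is an outer product K = u v^T: every row of K is a multiple of one row vector. Reading off the entries, u = (1, -2, 3) and v = (2, 2, 1) (row i of K equals u_i·v^T). A rank-one matrix u v^T satisfies K u = u (v·u) and kills the (2)-dimensional subspace v^⊥, so its characteristic polynomial is lambda^2 (lambda - v·u) with v·u = tr K = 1. Hence the eigenvalues of I - K are 1 (multiplicity 2) and 1 - (1) = 0, so det(I - K) = 0. (Direct check: I - K =
[[-1, -2, -1],
 [4, 5, 2],
 [-6, -6, -2]]
has determinant 0.) So 1 is an eigenvalue of K and (I - K) is not invertible. The finite-dimensional Fredholm alternative says: either (I - K) is invertible, or ker(I - K) ≠ {0} and then range(I - K) = ker((I - K)^*)^⊥, with dim ker(I - K) = dim ker((I - K)^*). We are in the second case, so we need both kernels. Kernel of I - K: (I - K) u = u - u (v·u) = u - u = 0, so ker(I - K) = span{u} = span{(1, -2, 3)} (it is exactly 1-dimensional because rank(I - K) = 2). Kernel of the adjoint: K is real, so (I - K)^* = I - K^T = I - v u^T, and (I - v u^T) v = v - v (u·v) = 0; hence ker((I - K)^*) = span{v} = span{(2, 2, 1)}. Therefore (I - K) x = y is solvable iff <y, v> = 0, i.e. iff 2y_1 + 2y_2 + y_3 = 0. When this holds, K y = u (v·y) = 0, so (I - K) y = y and x = y is a particular solution; the full solution set is the line x = y + c·u = y + c·(1, -2, 3), c ∈ C.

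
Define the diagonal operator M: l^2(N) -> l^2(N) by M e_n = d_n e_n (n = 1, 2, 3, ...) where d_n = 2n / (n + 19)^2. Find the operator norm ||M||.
||M|| = 1/38 (attained at n = 19)

For M diagonal, ||M|| = sup_n |d_n|. Treat f(x) = 2x / (x + 19)^2 for real x > 0. By the quotient rule, f'(x) = 2(19 - x)/(x + 19)^3, which is positive for x < 19 and negative for x > 19. So f has a unique maximum at x = 19, and since 19 is a positive integer, the supremum over n ≥ 1 is attained at n = 19: d_19 = 2·19/(19 + 19)^2 = 2·19/1444 = 1/38. Hence ||M|| = 1/38.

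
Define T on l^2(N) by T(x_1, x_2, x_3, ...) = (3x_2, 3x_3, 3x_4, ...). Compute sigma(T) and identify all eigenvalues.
sigma(T) = closed disk {z in C : |z| ≤ 3}; sigma_p(T) = open disk {z in C : |z| < 3}

Note T = 3·V where V is the unit left shift (V x)_k = x_{k+1}; so sigma(T) = 3·sigma(V) and ||T|| = 3||V||. ||T x||^2 = 9sum_{k≥2} |x_k|^2 ≤ 9||x||^2, with equality on {x : x_1 = 0}, so ||T|| = 3. For any lambda with |lambda| < 3, set r = lambda/3 (|r| < 1); the vector x = (1, r, r^2, ...) is in l^2 and satisfies T x = 3(r, r^2, ...) = lambda x, so lambda is an eigenvalue. On the boundary |lambda| = 3 the geometric series diverges, so no l^2 eigenvector exists, but these lambda lie in the approximate point spectrum. Hence sigma(T) is the closed disk of radius 3 and sigma_p(T) is the open disk.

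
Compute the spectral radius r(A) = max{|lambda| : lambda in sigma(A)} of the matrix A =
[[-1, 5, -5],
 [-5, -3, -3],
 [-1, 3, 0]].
r(A) ≈ 6.7127

The eigenvalues of A are the roots of its characteristic polynomial. With M = A (coefficients from the trace, the sum of principal 2x2 minors, and det A):
  p(λ) = det(λ I - M) = λ^3 + 4λ^2 + 32λ - 96.
No integer candidate from the rational root theorem (±divisors of 96) is a root, so the roots are irrational. The cubic discriminant is Δ = -560128 < 0, so there is one real root and a complex-conjugate pair. p(2) = -8 and p(3) = 63 have opposite signs, so a root lies in (2, 3); Newton's method refines it to λ ≈ 2.1305. Dividing out (λ - (2.1305)) leaves approximately λ^2 + 6.1305λ + 45.0607. For λ^2 + 6.1305λ + 45.0607 the discriminant is -142.6603. It is negative, so the remaining roots are the complex-conjugate pair λ ≈ -3.0652 ± 5.972i. Their product equals the constant term, so |λ|^2 ≈ 45.0607 and |λ| ≈ 6.7127.
Thus the eigenvalues (to 4 decimals) are 2.1305 (modulus 2.1305); -3.0652 ± 5.972i (modulus 6.7127). The spectral radius is the largest modulus: r(A) ≈ 6.7127. (Cross-check: r(A) ≤ ||A||_2 ≈ 7.5733; equality holds whenever A is normal, though it can also hold for some non-normal A.)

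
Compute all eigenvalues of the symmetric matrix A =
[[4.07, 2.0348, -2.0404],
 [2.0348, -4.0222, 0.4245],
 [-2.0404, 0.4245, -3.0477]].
sigma(A) ≈ {-5, -3, 5}

A is real symmetric, so its spectrum consists of real eigenvalues. Expanding the characteristic polynomial of the displayed matrix gives
  det(λ I - A) = p(λ) = λ^3 + (3)λ^2 + (-25)λ + (-74.9977).
Solving p(λ) = 0 yields eigenvalues ≈ -5, -3, 5. (A is shown rounded to 4 decimals, so these recover the underlying integer eigenvalues to within that precision.)
Verification: the trace of A = -3 equals the sum of eigenvalues -3, and det(A) ≈ 74.9977 matches the eigenvalue product 75.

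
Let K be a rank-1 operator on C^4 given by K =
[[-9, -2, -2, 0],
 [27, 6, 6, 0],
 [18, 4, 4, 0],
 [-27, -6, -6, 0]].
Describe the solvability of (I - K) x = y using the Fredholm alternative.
(I - K) is singular (det(I - K) = 0, i.e. 1 ∈ sigma(K)). (I - K) x = y is solvable iff y ⊥ ker((I - K)^*) = span{(-9, -2, -2, 0)}, i.e. iff -9y_1 - 2y_2 - 2y_3 = 0. When solvable, the solutions are x = y + c·(1, -3, -2, 3), c arbitrary (ker(I - K) = span{(1, -3, -2, 3)}, dimension 1).

K has rank 1, so it is an outer product K = u v^T: every row of K is a multiple of one row vector. Reading off the entries, u = (1, -3, -2, 3) and v = (-9, -2, -2, 0) (row i of K equals u_i·v^T). A rank-one matrix u v^T satisfies K u = u (v·u) and kills the (3)-dimensional subspace v^⊥, so its characteristic polynomial is lambda^3 (lambda - v·u) with v·u = tr K = 1. Hence the eigenvalues of I - K are 1 (multiplicity 3) and 1 - (1) = 0, so det(I - K) = 0. (Direct check: I - K =
[[10, 2, 2, 0],
 [-27, -5, -6, 0],
 [-18, -4, -3, 0],
 [27, 6, 6, 1]]
has determinant 0.) So 1 is an eigenvalue of K and (I - K) is not invertible. The finite-dimensional Fredholm alternative says: either (I - K) is invertible, or ker(I - K) ≠ {0} and then range(I - K) = ker((I - K)^*)^⊥, with dim ker(I - K) = dim ker((I - K)^*). We are in the second case, so we need both kernels. Kernel of I - K: (I - K) u = u - u (v·u) = u - u = 0, so ker(I - K) = span{u} = span{(1, -3, -2, 3)} (it is exactly 1-dimensional because rank(I - K) = 3). Kernel of the adjoint: K is real, so (I - K)^* = I - K^T = I - v u^T, and (I - v u^T) v = v - v (u·v) = 0; hence ker((I - K)^*) = span{v} = span{(-9, -2, -2, 0)}. Therefore (I - K) x = y is solvable iff <y, v> = 0, i.e. iff -9y_1 - 2y_2 - 2y_3 = 0. When this holds, K y = u (v·y) = 0, so (I - K) y = y and x = y is a particular solution; the full solution set is the line x = y + c·u = y + c·(1, -3, -2, 3), c ∈ C.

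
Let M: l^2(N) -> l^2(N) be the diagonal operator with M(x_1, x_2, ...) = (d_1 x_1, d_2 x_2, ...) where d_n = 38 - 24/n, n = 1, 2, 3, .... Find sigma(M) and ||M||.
sigma(M) = {38 - 24/n : n ≥ 1} ∪ {38}; ||M|| = 38

A bounded diagonal operator on l^2 with diagonal entries d_n has spectrum equal to the closure of {d_n : n ≥ 1}: every d_n is an eigenvalue (with eigenvector e_n), so {d_n} ⊂ sigma(M); the spectrum is closed, so its closure is too; and for lambda not in the closure, (M - lambda I) has bounded inverse (the diagonal entries 1/(d_n - lambda) are bounded). For our sequence d_n = 38 - 24/n, n = 1, 2, 3, ...:
  - {d_n} = {38 - 24/n : n ≥ 1}; the only limit point is 38
  - closure = {38 - 24/n : n ≥ 1} ∪ {38}
For the norm: a diagonal operator has ||M|| = sup_n |d_n|. Here d_n = 38 - 24/n increases monotonically from d_1 = 14 toward 38, with all terms in [14, 38); so sup_n |d_n| = 38 (the supremum is the limit, not attained). So ||M|| = 38.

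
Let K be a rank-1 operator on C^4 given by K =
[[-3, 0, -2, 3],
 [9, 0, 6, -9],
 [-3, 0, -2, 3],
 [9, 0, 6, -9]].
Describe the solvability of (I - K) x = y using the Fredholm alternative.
(I - K) is invertible (det(I - K) = 15 ≠ 0), so for every y in C^4 the equation (I - K) x = y has a unique solution.

K has rank 1, so it is an outer product K = u v^T: every row of K is a multiple of one row vector. Reading off the entries, u = (-1, 3, -1, 3) and v = (3, 0, 2, -3) (row i of K equals u_i·v^T). A rank-one matrix u v^T satisfies K u = u (v·u) and kills the (3)-dimensional subspace v^⊥, so its characteristic polynomial is lambda^3 (lambda - v·u) with v·u = tr K = -14. Hence the eigenvalues of I - K are 1 (multiplicity 3) and 1 - (-14) = 15, so det(I - K) = 15. (Direct check: I - K =
[[4, 0, 2, -3],
 [-9, 1, -6, 9],
 [3, 0, 3, -3],
 [-9, 0, -6, 10]]
has determinant 15.) The finite-dimensional Fredholm alternative says: either (I - K) is invertible, or ker(I - K) ≠ {0} and then range(I - K) = ker((I - K)^*)^⊥, with dim ker(I - K) = dim ker((I - K)^*). Since det(I - K) ≠ 0, 1 is not an eigenvalue of K and ker(I - K) = {0}, so we are in the first case: for every y there is a unique x = (I - K)^(-1) y. Explicitly, by the Sherman–Morrison formula, (I - u v^T)^(-1) = I + u v^T/(1 - v·u), i.e. (I - K)^(-1) = I + K/(15).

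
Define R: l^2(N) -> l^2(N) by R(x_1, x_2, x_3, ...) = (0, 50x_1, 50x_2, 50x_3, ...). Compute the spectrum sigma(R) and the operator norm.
sigma(R) = closed disk {z in C : |z| ≤ 50}; ||R|| = 50

Note R = 50·U where U is the unit right shift (U x)_k = x_{k-1} (with x_0 := 0); so ||R|| = 50||U|| and sigma(R) = 50·sigma(U). ||R x||^2 = sum_{k≥1} |50x_k|^2 = 2500||x||^2, so ||R|| = 50 and sigma(R) ⊂ {|z| ≤ 50}. For any |lambda| < 50, the equation (R - lambda I) x = 0 forces x_1 = 0, then 50x_k = lambda x_{k+1} ⇒ x = 0, so R has no eigenvalues. But (R - lambda I) is not surjective for |lambda| < 50: solving (R - lambda I) x = e_1 would require x_n proportional to (lambda/50)^(-n), which is not in l^2. So every |lambda| < 50 lies in the residual spectrum. The boundary |lambda| = 50 is in the approximate point spectrum (the spectrum is closed). Hence sigma(R) is the closed disk of radius 50.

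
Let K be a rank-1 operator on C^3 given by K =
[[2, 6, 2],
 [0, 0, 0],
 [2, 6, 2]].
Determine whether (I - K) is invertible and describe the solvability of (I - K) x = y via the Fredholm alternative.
(I - K) is invertible (det(I - K) = -3 ≠ 0), so for every y in C^3 the equation (I - K) x = y has a unique solution.

K has rank 1, so it is an outer product K = u v^T: every row of K is a multiple of one row vector. Reading off the entries, u = (2, 0, 2) and v = (1, 3, 1) (row i of K equals u_i·v^T). A rank-one matrix u v^T satisfies K u = u (v·u) and kills the (2)-dimensional subspace v^⊥, so its characteristic polynomial is lambda^2 (lambda - v·u) with v·u = tr K = 4. Hence the eigenvalues of I - K are 1 (multiplicity 2) and 1 - (4) = -3, so det(I - K) = -3. (Direct check: I - K =
[[-1, -6, -2],
 [0, 1, 0],
 [-2, -6, -1]]
has determinant -3.) The finite-dimensional Fredholm alternative says: either (I - K) is invertible, or ker(I - K) ≠ {0} and then range(I - K) = ker((I - K)^*)^⊥, with dim ker(I - K) = dim ker((I - K)^*). Since det(I - K) ≠ 0, 1 is not an eigenvalue of K and ker(I - K) = {0}, so we are in the first case: for every y there is a unique x = (I - K)^(-1) y. Explicitly, by the Sherman–Morrison formula, (I - u v^T)^(-1) = I + u v^T/(1 - v·u), i.e. (I - K)^(-1) = I + K/(-3).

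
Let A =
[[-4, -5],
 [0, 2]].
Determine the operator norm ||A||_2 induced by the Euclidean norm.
||A||_2 = sqrt((45 + sqrt(1769))/2) ≈ 6.5977 (= sqrt(largest eigenvalue of A^T A))

||A||_2 = sigma_max(A) = sqrt(lambda_max(A^T A)). Form the symmetric matrix M = A^T A =
[[16, 20],
 [20, 29]].
Its characteristic polynomial (trace, determinant of M give the coefficients) is
  p(λ) = det(λ I - M) = λ^2 - 45λ + 64.
For λ^2 - 45λ + 64 the discriminant is 1769. It is nonnegative but not a perfect square, so the roots are real and irrational: λ = (45 ± sqrt(1769))/2 ≈ 43.5297, 1.4703.
So the eigenvalues of A^T A are ≈ 1.4703, 43.5297 (all ≥ 0, as they must be for A^T A). The largest is λ_max = (45 + sqrt(1769))/2 ≈ 43.5297, hence ||A||_2 = sqrt(λ_max) = sqrt((45 + sqrt(1769))/2) ≈ 6.5977.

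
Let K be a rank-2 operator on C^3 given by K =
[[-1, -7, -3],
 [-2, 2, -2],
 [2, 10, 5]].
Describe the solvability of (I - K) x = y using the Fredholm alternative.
(I - K) is invertible (det(I - K) = 10 ≠ 0), so for every y in C^3 the equation (I - K) x = y has a unique solution.

K has rank 2 and factors as K = U V^T = u1 v1^T + u2 v2^T with u1 = (2, 0, -3), v1 = (-1, -3, -2), u2 = (-1, 2, 1), v2 = (-1, 1, -1) (multiplying out reproduces the displayed K). The nonzero eigenvalues of U V^T coincide with those of the 2 x 2 matrix G = V^T U = [[v1·u1, v1·u2], [v2·u1, v2·u2]] = [[4, -7], [1, 2]], and by the Sylvester determinant identity det(I_3 - U V^T) = det(I_2 - V^T U) = det([[-3, 7], [-1, -1]]) = (-3)(-1) - (7)(-1) = 10. (Direct check: I - K =
[[2, 7, 3],
 [2, -1, 2],
 [-2, -10, -4]]
has determinant 10.) The finite-dimensional Fredholm alternative says: either (I - K) is invertible, or ker(I - K) ≠ {0} and then range(I - K) = ker((I - K)^*)^⊥, with dim ker(I - K) = dim ker((I - K)^*). Since det(I - K) ≠ 0, 1 is not an eigenvalue of K and ker(I - K) = {0}, so we are in the first case: for every y there is a unique x = (I - K)^(-1) y. (Explicitly, by the Woodbury identity, (I - U V^T)^(-1) = I + U (I_2 - G)^(-1) V^T.)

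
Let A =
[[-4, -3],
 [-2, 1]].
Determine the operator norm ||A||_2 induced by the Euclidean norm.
||A||_2 = sqrt((30 + sqrt(500))/2) ≈ 5.1167 (= sqrt(largest eigenvalue of A^T A))

||A||_2 = sigma_max(A) = sqrt(lambda_max(A^T A)). Form the symmetric matrix M = A^T A =
[[20, 10],
 [10, 10]].
Its characteristic polynomial (trace, determinant of M give the coefficients) is
  p(λ) = det(λ I - M) = λ^2 - 30λ + 100.
For λ^2 - 30λ + 100 the discriminant is 500. It is nonnegative but not a perfect square, so the roots are real and irrational: λ = (30 ± sqrt(500))/2 ≈ 26.1803, 3.8197.
So the eigenvalues of A^T A are ≈ 3.8197, 26.1803 (all ≥ 0, as they must be for A^T A). The largest is λ_max = (30 + sqrt(500))/2 ≈ 26.1803, hence ||A||_2 = sqrt(λ_max) = sqrt((30 + sqrt(500))/2) ≈ 5.1167.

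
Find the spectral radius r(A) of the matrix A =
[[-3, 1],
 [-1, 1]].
r(A) = (2 + sqrt(12))/2 ≈ 2.7321

The eigenvalues of A are the roots of its characteristic polynomial. With M = A (coefficients from the trace and determinant):
  p(λ) = det(λ I - M) = λ^2 + 2λ - 2.
For λ^2 + 2λ - 2 the discriminant is 12. It is nonnegative but not a perfect square, so the roots are real and irrational: λ = (-2 ± sqrt(12))/2 ≈ 0.7321, -2.7321.
Thus the eigenvalues (to 4 decimals) are 0.7321 (modulus 0.7321); -2.7321 (modulus 2.7321). The spectral radius is the largest modulus: r(A) = (2 + sqrt(12))/2 ≈ 2.7321. (Cross-check: r(A) ≤ ||A||_2 ≈ 3.4142; equality holds whenever A is normal, though it can also hold for some non-normal A.)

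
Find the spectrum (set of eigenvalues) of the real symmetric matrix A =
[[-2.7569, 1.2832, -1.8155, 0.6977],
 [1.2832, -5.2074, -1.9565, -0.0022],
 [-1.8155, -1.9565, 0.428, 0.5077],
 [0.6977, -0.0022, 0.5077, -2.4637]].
sigma(A) ≈ {-6, -4, -2, 2}

A is real symmetric, so its spectrum consists of real eigenvalues. Expanding the characteristic polynomial of the displayed matrix gives
  det(λ I - A) = p(λ) = λ^4 + (10)λ^3 + (20)λ^2 + (-40.0027)λ + (-96.0064).
Solving p(λ) = 0 yields eigenvalues ≈ -6, -4, -2, 2. (A is shown rounded to 4 decimals, so these recover the underlying integer eigenvalues to within that precision.)
Verification: the trace of A = -10 equals the sum of eigenvalues -10, and det(A) ≈ -96.0064 matches the eigenvalue product -96.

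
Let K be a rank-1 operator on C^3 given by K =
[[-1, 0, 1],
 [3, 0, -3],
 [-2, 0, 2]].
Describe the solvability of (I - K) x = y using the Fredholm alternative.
(I - K) is singular (det(I - K) = 0, i.e. 1 ∈ sigma(K)). (I - K) x = y is solvable iff y ⊥ ker((I - K)^*) = span{(-1, 0, 1)}, i.e. iff -y_1 + y_3 = 0. When solvable, the solutions are x = y + c·(1, -3, 2), c arbitrary (ker(I - K) = span{(1, -3, 2)}, dimension 1).

K has rank 1, so it is an outer product K = u v^T: every row of K is a multiple of one row vector. Reading off the entries, u = (1, -3, 2) and v = (-1, 0, 1) (row i of K equals u_i·v^T). A rank-one matrix u v^T satisfies K u = u (v·u) and kills the (2)-dimensional subspace v^⊥, so its characteristic polynomial is lambda^2 (lambda - v·u) with v·u = tr K = 1. Hence the eigenvalues of I - K are 1 (multiplicity 2) and 1 - (1) = 0, so det(I - K) = 0. (Direct check: I - K =
[[2, 0, -1],
 [-3, 1, 3],
 [2, 0, -1]]
has determinant 0.) So 1 is an eigenvalue of K and (I - K) is not invertible. The finite-dimensional Fredholm alternative says: either (I - K) is invertible, or ker(I - K) ≠ {0} and then range(I - K) = ker((I - K)^*)^⊥, with dim ker(I - K) = dim ker((I - K)^*). We are in the second case, so we need both kernels. Kernel of I - K: (I - K) u = u - u (v·u) = u - u = 0, so ker(I - K) = span{u} = span{(1, -3, 2)} (it is exactly 1-dimensional because rank(I - K) = 2). Kernel of the adjoint: K is real, so (I - K)^* = I - K^T = I - v u^T, and (I - v u^T) v = v - v (u·v) = 0; hence ker((I - K)^*) = span{v} = span{(-1, 0, 1)}. Therefore (I - K) x = y is solvable iff <y, v> = 0, i.e. iff -y_1 + y_3 = 0. When this holds, K y = u (v·y) = 0, so (I - K) y = y and x = y is a particular solution; the full solution set is the line x = y + c·u = y + c·(1, -3, 2), c ∈ C.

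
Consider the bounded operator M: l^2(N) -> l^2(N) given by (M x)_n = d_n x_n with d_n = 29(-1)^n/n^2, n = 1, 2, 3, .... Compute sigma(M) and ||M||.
sigma(M) = {29(-1)^n/n^2 : n ≥ 1} ∪ {0}; ||M|| = 29

A bounded diagonal operator on l^2 with diagonal entries d_n has spectrum equal to the closure of {d_n : n ≥ 1}: every d_n is an eigenvalue (with eigenvector e_n), so {d_n} ⊂ sigma(M); the spectrum is closed, so its closure is too; and for lambda not in the closure, (M - lambda I) has bounded inverse (the diagonal entries 1/(d_n - lambda) are bounded). For our sequence d_n = 29(-1)^n/n^2, n = 1, 2, 3, ...:
  - {d_n} = {29(-1)^n/n^2 : n ≥ 1}; the only limit point is 0
  - closure = {29(-1)^n/n^2 : n ≥ 1} ∪ {0}
For the norm: a diagonal operator has ||M|| = sup_n |d_n|. Here |d_n| = 29/n^2 is decreasing, so sup_n |d_n| = |d_1| = 29. So ||M|| = 29.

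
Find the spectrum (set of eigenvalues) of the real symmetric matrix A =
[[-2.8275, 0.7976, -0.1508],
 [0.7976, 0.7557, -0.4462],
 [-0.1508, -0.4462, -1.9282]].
sigma(A) ≈ {-3, -2, 1}

A is real symmetric, so its spectrum consists of real eigenvalues. Expanding the characteristic polynomial of the displayed matrix gives
  det(λ I - A) = p(λ) = λ^3 + (4)λ^2 + (1)λ + (-6).
Solving p(λ) = 0 yields eigenvalues ≈ -3, -2, 1. (A is shown rounded to 4 decimals, so these recover the underlying integer eigenvalues to within that precision.)
Verification: the trace of A = -4 equals the sum of eigenvalues -4, and det(A) ≈ 5.9998 matches the eigenvalue product 6.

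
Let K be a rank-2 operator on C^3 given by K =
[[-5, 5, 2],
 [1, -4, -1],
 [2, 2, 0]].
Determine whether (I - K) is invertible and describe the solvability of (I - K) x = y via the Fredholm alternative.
(I - K) is invertible (det(I - K) = 23 ≠ 0), so for every y in C^3 the equation (I - K) x = y has a unique solution.

K has rank 2 and factors as K = U V^T = u1 v1^T + u2 v2^T with u1 = (-1, 2, -2), v1 = (2, -3, -1), u2 = (1, 1, -2), v2 = (-3, 2, 1) (multiplying out reproduces the displayed K). The nonzero eigenvalues of U V^T coincide with those of the 2 x 2 matrix G = V^T U = [[v1·u1, v1·u2], [v2·u1, v2·u2]] = [[-6, 1], [5, -3]], and by the Sylvester determinant identity det(I_3 - U V^T) = det(I_2 - V^T U) = det([[7, -1], [-5, 4]]) = (7)(4) - (-1)(-5) = 23. (Direct check: I - K =
[[6, -5, -2],
 [-1, 5, 1],
 [-2, -2, 1]]
has determinant 23.) The finite-dimensional Fredholm alternative says: either (I - K) is invertible, or ker(I - K) ≠ {0} and then range(I - K) = ker((I - K)^*)^⊥, with dim ker(I - K) = dim ker((I - K)^*). Since det(I - K) ≠ 0, 1 is not an eigenvalue of K and ker(I - K) = {0}, so we are in the first case: for every y there is a unique x = (I - K)^(-1) y. (Explicitly, by the Woodbury identity, (I - U V^T)^(-1) = I + U (I_2 - G)^(-1) V^T.)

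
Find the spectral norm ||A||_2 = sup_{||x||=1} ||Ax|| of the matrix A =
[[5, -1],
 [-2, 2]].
||A||_2 = sqrt(32) ≈ 5.6569 (= sqrt(largest eigenvalue of A^T A))

||A||_2 = sigma_max(A) = sqrt(lambda_max(A^T A)). Form the symmetric matrix M = A^T A =
[[29, -9],
 [-9, 5]].
Its characteristic polynomial (trace, determinant of M give the coefficients) is
  p(λ) = det(λ I - M) = λ^2 - 34λ + 64.
For λ^2 - 34λ + 64 the discriminant is 900. It is a perfect square (30^2), so the roots are rational: λ = (34 ± 30)/2 = 32, 2.
So the eigenvalues of A^T A are ≈ 2, 32 (all ≥ 0, as they must be for A^T A). The largest is λ_max = 32, hence ||A||_2 = sqrt(λ_max) = sqrt(32) ≈ 5.6569.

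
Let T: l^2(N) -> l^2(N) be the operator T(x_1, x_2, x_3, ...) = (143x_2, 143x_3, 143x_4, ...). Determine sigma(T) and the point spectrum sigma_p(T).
sigma(T) = closed disk {z in C : |z| ≤ 143}; sigma_p(T) = open disk {z in C : |z| < 143}

Note T = 143·V where V is the unit left shift (V x)_k = x_{k+1}; so sigma(T) = 143·sigma(V) and ||T|| = 143||V||. ||T x||^2 = 20449sum_{k≥2} |x_k|^2 ≤ 20449||x||^2, with equality on {x : x_1 = 0}, so ||T|| = 143. For any lambda with |lambda| < 143, set r = lambda/143 (|r| < 1); the vector x = (1, r, r^2, ...) is in l^2 and satisfies T x = 143(r, r^2, ...) = lambda x, so lambda is an eigenvalue. On the boundary |lambda| = 143 the geometric series diverges, so no l^2 eigenvector exists, but these lambda lie in the approximate point spectrum. Hence sigma(T) is the closed disk of radius 143 and sigma_p(T) is the open disk.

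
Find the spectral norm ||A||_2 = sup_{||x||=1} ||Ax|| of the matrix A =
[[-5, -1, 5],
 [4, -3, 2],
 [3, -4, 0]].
||A||_2 ≈ 7.9833 (= sqrt(largest eigenvalue of A^T A))

||A||_2 = sigma_max(A) = sqrt(lambda_max(A^T A)). Form the symmetric matrix M = A^T A =
[[50, -19, -17],
 [-19, 26, -11],
 [-17, -11, 29]].
Its characteristic polynomial (trace, sum of principal 2x2 minors, determinant of M give the coefficients) is
  p(λ) = det(λ I - M) = λ^3 - 105λ^2 + 2733λ - 6561.
No integer candidate from the rational root theorem (±divisors of 6561) is a root, so the roots are irrational. The cubic discriminant is Δ = 3041664480 > 0, so there are three distinct real roots. p(2) = -1507 and p(3) = 720 have opposite signs, so a root lies in (2, 3); Newton's method refines it to λ ≈ 2.667. p(38) = 545 and p(39) = -360 have opposite signs, so a root lies in (38, 39); Newton's method refines it to λ ≈ 38.5994. p(63) = -1080 and p(64) = 415 have opposite signs, so a root lies in (63, 64); Newton's method refines it to λ ≈ 63.7336. Check (Vieta): the three roots sum to 105, matching tr M = 105.
So the eigenvalues of A^T A are ≈ 2.667, 38.5994, 63.7336 (all ≥ 0, as they must be for A^T A). The largest is λ_max ≈ 63.7336, hence ||A||_2 = sqrt(λ_max) ≈ 7.9833.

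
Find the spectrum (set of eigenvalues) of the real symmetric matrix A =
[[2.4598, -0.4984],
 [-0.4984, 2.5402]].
sigma(A) ≈ {2, 3}

A is real symmetric, so its spectrum consists of real eigenvalues. Expanding the characteristic polynomial of the displayed matrix gives
  det(λ I - A) = p(λ) = λ^2 + (-5)λ + (6).
Solving p(λ) = 0 yields eigenvalues ≈ 2, 3. (A is shown rounded to 4 decimals, so these recover the underlying integer eigenvalues to within that precision.)
Verification: the trace of A = 5 equals the sum of eigenvalues 5, and det(A) ≈ 6.0000 matches the eigenvalue product 6.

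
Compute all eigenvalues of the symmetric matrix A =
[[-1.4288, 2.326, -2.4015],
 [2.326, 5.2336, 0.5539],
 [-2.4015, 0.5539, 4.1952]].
sigma(A) ≈ {-3, 5, 6}

A is real symmetric, so its spectrum consists of real eigenvalues. Expanding the characteristic polynomial of the displayed matrix gives
  det(λ I - A) = p(λ) = λ^3 + (-8)λ^2 + (-3)λ + (90).
Solving p(λ) = 0 yields eigenvalues ≈ -3, 5, 6. (A is shown rounded to 4 decimals, so these recover the underlying integer eigenvalues to within that precision.)
Verification: the trace of A = 8 equals the sum of eigenvalues 8, and det(A) ≈ -90.0008 matches the eigenvalue product -90.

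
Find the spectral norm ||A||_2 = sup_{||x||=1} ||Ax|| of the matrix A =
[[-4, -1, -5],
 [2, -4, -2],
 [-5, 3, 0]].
||A||_2 ≈ 7.6739 (= sqrt(largest eigenvalue of A^T A))

||A||_2 = sigma_max(A) = sqrt(lambda_max(A^T A)). Form the symmetric matrix M = A^T A =
[[45, -19, 16],
 [-19, 26, 13],
 [16, 13, 29]].
Its characteristic polynomial (trace, sum of principal 2x2 minors, determinant of M give the coefficients) is
  p(λ) = det(λ I - M) = λ^3 - 100λ^2 + 2443λ - 1296.
No integer candidate from the rational root theorem (±divisors of 1296) is a root, so the roots are irrational. The cubic discriminant is Δ = 1830441540 > 0, so there are three distinct real roots. p(0) = -1296 and p(1) = 1048 have opposite signs, so a root lies in (0, 1); Newton's method refines it to λ ≈ 0.5425. p(40) = 424 and p(41) = -312 have opposite signs, so a root lies in (40, 41); Newton's method refines it to λ ≈ 40.5689. p(58) = -890 and p(59) = 120 have opposite signs, so a root lies in (58, 59); Newton's method refines it to λ ≈ 58.8886. Check (Vieta): the three roots sum to 100, matching tr M = 100.
So the eigenvalues of A^T A are ≈ 0.5425, 40.5689, 58.8886 (all ≥ 0, as they must be for A^T A). The largest is λ_max ≈ 58.8886, hence ||A||_2 = sqrt(λ_max) ≈ 7.6739.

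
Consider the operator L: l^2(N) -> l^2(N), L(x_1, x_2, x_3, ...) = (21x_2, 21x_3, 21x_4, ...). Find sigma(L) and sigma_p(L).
sigma(L) = closed disk {z in C : |z| ≤ 21}; sigma_p(L) = open disk {z in C : |z| < 21}

Note L = 21·V where V is the unit left shift (V x)_k = x_{k+1}; so sigma(L) = 21·sigma(V) and ||L|| = 21||V||. ||L x||^2 = 441sum_{k≥2} |x_k|^2 ≤ 441||x||^2, with equality on {x : x_1 = 0}, so ||L|| = 21. For any lambda with |lambda| < 21, set r = lambda/21 (|r| < 1); the vector x = (1, r, r^2, ...) is in l^2 and satisfies L x = 21(r, r^2, ...) = lambda x, so lambda is an eigenvalue. On the boundary |lambda| = 21 the geometric series diverges, so no l^2 eigenvector exists, but these lambda lie in the approximate point spectrum. Hence sigma(L) is the closed disk of radius 21 and sigma_p(L) is the open disk.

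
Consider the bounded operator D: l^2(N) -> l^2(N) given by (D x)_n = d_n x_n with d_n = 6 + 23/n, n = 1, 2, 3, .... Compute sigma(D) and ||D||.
sigma(D) = {6 + 23/n : n ≥ 1} ∪ {6}; ||D|| = 29

A bounded diagonal operator on l^2 with diagonal entries d_n has spectrum equal to the closure of {d_n : n ≥ 1}: every d_n is an eigenvalue (with eigenvector e_n), so {d_n} ⊂ sigma(D); the spectrum is closed, so its closure is too; and for lambda not in the closure, (D - lambda I) has bounded inverse (the diagonal entries 1/(d_n - lambda) are bounded). For our sequence d_n = 6 + 23/n, n = 1, 2, 3, ...:
  - {d_n} = {6 + 23/n : n ≥ 1}; the only limit point is 6
  - closure = {6 + 23/n : n ≥ 1} ∪ {6}
For the norm: a diagonal operator has ||D|| = sup_n |d_n|. Here d_n = 6 + 23/n is positive and decreasing, so sup_n |d_n| = d_1 = 6 + 23 = 29. So ||D|| = 29.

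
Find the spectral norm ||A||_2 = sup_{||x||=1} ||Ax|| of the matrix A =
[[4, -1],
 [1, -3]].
||A||_2 = sqrt((27 + sqrt(245))/2) ≈ 4.618 (= sqrt(largest eigenvalue of A^T A))

||A||_2 = sigma_max(A) = sqrt(lambda_max(A^T A)). Form the symmetric matrix M = A^T A =
[[17, -7],
 [-7, 10]].
Its characteristic polynomial (trace, determinant of M give the coefficients) is
  p(λ) = det(λ I - M) = λ^2 - 27λ + 121.
For λ^2 - 27λ + 121 the discriminant is 245. It is nonnegative but not a perfect square, so the roots are real and irrational: λ = (27 ± sqrt(245))/2 ≈ 21.3262, 5.6738.
So the eigenvalues of A^T A are ≈ 5.6738, 21.3262 (all ≥ 0, as they must be for A^T A). The largest is λ_max = (27 + sqrt(245))/2 ≈ 21.3262, hence ||A||_2 = sqrt(λ_max) = sqrt((27 + sqrt(245))/2) ≈ 4.618.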